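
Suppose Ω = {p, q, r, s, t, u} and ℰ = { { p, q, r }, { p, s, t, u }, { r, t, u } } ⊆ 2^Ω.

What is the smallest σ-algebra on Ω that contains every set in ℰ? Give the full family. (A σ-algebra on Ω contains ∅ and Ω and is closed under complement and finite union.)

Seed the family with ℰ together with ∅ and Ω: { ∅, { p, q, r }, { r, t, u }, { p, s, t, u }, Ω }.
Iteration 1: 5 new —
  { q, r }  = { p, s, t, u }ᶜ
  { p, q, s }  = { r, t, u }ᶜ
  { s, t, u }  = { p, q, r }ᶜ
  { p, q, r, t, u }  = { p, q, r } ∪ { r, t, u }
  { p, r, s, t, u }  = { r, t, u } ∪ { p, s, t, u }
  — 10 sets.
Iteration 2: +7 →
  { q }  = { p, r, s, t, u }ᶜ
  { s }  = { p, q, r, t, u }ᶜ
  { p, q, r, s }  = { p, q, r } ∪ { p, q, s }
  { q, r, t, u }  = { q, r } ∪ { r, t, u }
  { r, s, t, u }  = { r, t, u } ∪ { s, t, u }
  { p, q, s, t, u }  = { p, s, t, u } ∪ { p, q, s }
  { q, r, s, t, u }  = { q, r } ∪ { s, t, u }
  — 17 sets.
Iteration 3: 8 new —
  { p }  = { q, r, s, t, u }ᶜ
  { r }  = { p, q, s, t, u }ᶜ
  { p, q }  = { r, s, t, u }ᶜ
  { p, s }  = { q, r, t, u }ᶜ
  { q, s }  = { s } ∪ { q }
  { t, u }  = { p, q, r, s }ᶜ
  { q, r, s }  = { q, r } ∪ { s }
  { q, s, t, u }  = { q } ∪ { s, t, u }
  — 25 sets.
Iteration 4: 7 new —
  { p, r }  = { q, s, t, u }ᶜ
  { r, s }  = { r } ∪ { s }
  { p, r, s }  = { r } ∪ { p, s }
  { p, t, u }  = { q, r, s }ᶜ
  { q, t, u }  = { t, u } ∪ { q }
  { p, q, t, u }  = { t, u } ∪ { p, q }
  { p, r, t, u }  = { q, s }ᶜ
  — 32 sets.
After Iteration 5 the family is unchanged; done.

σ(ℰ) = { ∅, { p }, { q }, { r }, { s }, { p, q }, { p, r }, { p, s }, { q, r }, { q, s }, { r, s }, { t, u }, { p, q, r }, { p, q, s }, { p, r, s }, { p, t, u }, { q, r, s }, { q, t, u }, { r, t, u }, { s, t, u }, { p, q, r, s }, { p, q, t, u }, { p, r, t, u }, { p, s, t, u }, { q, r, t, u }, { q, s, t, u }, { r, s, t, u }, { p, q, r, t, u }, { p, q, s, t, u }, { p, r, s, t, u }, { q, r, s, t, u }, Ω }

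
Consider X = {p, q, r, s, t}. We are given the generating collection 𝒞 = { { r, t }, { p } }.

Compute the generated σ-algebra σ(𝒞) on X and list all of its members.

Begin from { {  }, { p }, { r, t }, X } (that is, 𝒞 plus ∅ and X).
Step 1 (3 new):
  { p, q, s }  = complement { r, t }
  { p, r, t }  = { r, t } ∪ { p }
  { q, r, s, t }  = complement { p }
  — 7 sets.
Step 2. New:
  { q, s }  = complement { p, r, t }
  — 8 sets.
Step 3: no new sets; the family is a σ-algebra.

σ(𝒞) = { {  }, { p }, { q, s }, { r, t }, { p, q, s }, { p, r, t }, { q, r, s, t }, X }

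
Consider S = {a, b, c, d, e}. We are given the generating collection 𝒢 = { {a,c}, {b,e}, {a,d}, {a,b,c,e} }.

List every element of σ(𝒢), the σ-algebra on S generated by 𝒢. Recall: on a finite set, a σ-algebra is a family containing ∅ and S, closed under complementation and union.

Answer: σ(𝒢) = { {}, {a}, {c}, {d}, {a,c}, {a,d}, {b,e}, {c,d}, {a,b,e}, {a,c,d}, {b,c,e}, {b,d,e}, {a,b,c,e}, {a,b,d,e}, {b,c,d,e}, S }

Derivation:
Start: 𝒢 ∪ {∅, S} = { {}, {a,c}, {a,d}, {b,e}, {a,b,c,e}, S }.
Pass 1 adds 5:
  {d}  = S∖{a,b,c,e}
  {a,c,d}  = S∖{b,e}
  {b,c,e}  = S∖{a,d}
  {b,d,e}  = S∖{a,c}
  {a,b,d,e}  = {b,e} ∪ {a,d}
  — 11 sets.
Pass 2. New:
  {c}  = S∖{a,b,d,e}
  {b,c,d,e}  = {b,c,e} ∪ {d}
  — 13 sets.
Pass 3 (2 new):
  {a}  = S∖{b,c,d,e}
  {c,d}  = {c} ∪ {d}
  — 15 sets.
Pass 4. New:
  {a,b,e}  = S∖{c,d}
  — 16 sets.
After Pass 5 the family is unchanged; done.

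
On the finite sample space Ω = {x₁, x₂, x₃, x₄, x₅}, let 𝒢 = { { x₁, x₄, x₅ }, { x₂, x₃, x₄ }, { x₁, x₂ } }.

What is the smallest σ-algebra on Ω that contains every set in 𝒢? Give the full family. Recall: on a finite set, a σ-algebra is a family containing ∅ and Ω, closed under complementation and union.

|σ(𝒢)| = 32.  σ(𝒢) = { ∅, { x₁ }, { x₂ }, { x₃ }, { x₄ }, { x₅ }, { x₁, x₂ }, { x₁, x₃ }, { x₁, x₄ }, { x₁, x₅ }, { x₂, x₃ }, { x₂, x₄ }, { x₂, x₅ }, { x₃, x₄ }, { x₃, x₅ }, { x₄, x₅ }, { x₁, x₂, x₃ }, { x₁, x₂, x₄ }, { x₁, x₂, x₅ }, { x₁, x₃, x₄ }, { x₁, x₃, x₅ }, { x₁, x₄, x₅ }, { x₂, x₃, x₄ }, { x₂, x₃, x₅ }, { x₂, x₄, x₅ }, { x₃, x₄, x₅ }, { x₁, x₂, x₃, x₄ }, { x₁, x₂, x₃, x₅ }, { x₁, x₂, x₄, x₅ }, { x₁, x₃, x₄, x₅ }, { x₂, x₃, x₄, x₅ }, Ω }

Working:
Seed the family with 𝒢 together with ∅ and Ω: { ∅, { x₁, x₂ }, { x₁, x₄, x₅ }, { x₂, x₃, x₄ }, Ω }.
Iteration 1 adds 5:
  { x₁, x₅ }  = Ω∖{ x₂, x₃, x₄ }
  { x₂, x₃ }  = Ω∖{ x₁, x₄, x₅ }
  { x₃, x₄, x₅ }  = Ω∖{ x₁, x₂ }
  { x₁, x₂, x₃, x₄ }  = { x₂, x₃, x₄ } ∪ { x₁, x₂ }
  { x₁, x₂, x₄, x₅ }  = { x₁, x₄, x₅ } ∪ { x₁, x₂ }
  |family| = 10
Iteration 2 adds 7:
  { x₃ }  = Ω∖{ x₁, x₂, x₄, x₅ }
  { x₅ }  = Ω∖{ x₁, x₂, x₃, x₄ }
  { x₁, x₂, x₃ }  = { x₁, x₂ } ∪ { x₂, x₃ }
  { x₁, x₂, x₅ }  = { x₁, x₂ } ∪ { x₁, x₅ }
  { x₁, x₂, x₃, x₅ }  = { x₂, x₃ } ∪ { x₁, x₅ }
  { x₁, x₃, x₄, x₅ }  = { x₁, x₄, x₅ } ∪ { x₃, x₄, x₅ }
  { x₂, x₃, x₄, x₅ }  = { x₃, x₄, x₅ } ∪ { x₂, x₃, x₄ }
  |family| = 17
Iteration 3 (8 new):
  { x₁ }  = Ω∖{ x₂, x₃, x₄, x₅ }
  { x₂ }  = Ω∖{ x₁, x₃, x₄, x₅ }
  { x₄ }  = Ω∖{ x₁, x₂, x₃, x₅ }
  { x₃, x₄ }  = Ω∖{ x₁, x₂, x₅ }
  { x₃, x₅ }  = { x₃ } ∪ { x₅ }
  { x₄, x₅ }  = Ω∖{ x₁, x₂, x₃ }
  { x₁, x₃, x₅ }  = { x₃ } ∪ { x₁, x₅ }
  { x₂, x₃, x₅ }  = { x₂, x₃ } ∪ { x₅ }
  |family| = 25
Iteration 4: +7 →
  { x₁, x₃ }  = { x₃ } ∪ { x₁ }
  { x₁, x₄ }  = Ω∖{ x₂, x₃, x₅ }
  { x₂, x₄ }  = Ω∖{ x₁, x₃, x₅ }
  { x₂, x₅ }  = { x₂ } ∪ { x₅ }
  { x₁, x₂, x₄ }  = Ω∖{ x₃, x₅ }
  { x₁, x₃, x₄ }  = { x₃, x₄ } ∪ { x₁ }
  { x₂, x₄, x₅ }  = { x₂ } ∪ { x₄, x₅ }
  |family| = 32
After Iteration 5 the family is unchanged; done.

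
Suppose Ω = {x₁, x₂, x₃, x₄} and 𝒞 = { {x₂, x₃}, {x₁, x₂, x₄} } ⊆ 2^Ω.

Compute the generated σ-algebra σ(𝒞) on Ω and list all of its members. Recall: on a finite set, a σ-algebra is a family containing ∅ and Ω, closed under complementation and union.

|σ(𝒞)| = 8.  σ(𝒞) = { ∅, {x₂}, {x₃}, {x₁, x₄}, {x₂, x₃}, {x₁, x₂, x₄}, {x₁, x₃, x₄}, Ω }

Derivation:
Initial family (4 sets): { ∅, {x₂, x₃}, {x₁, x₂, x₄}, Ω }.
Round 1. New:
  {x₃}  = ᶜ of {x₁, x₂, x₄}
  {x₁, x₄}  = ᶜ of {x₂, x₃}
  [6 total]
Round 2. New:
  {x₁, x₃, x₄}  = {x₃} ∪ {x₁, x₄}
  [7 total]
Round 3 (1 new):
  {x₂}  = ᶜ of {x₁, x₃, x₄}
  [8 total]
After Round 4 the family is unchanged; done.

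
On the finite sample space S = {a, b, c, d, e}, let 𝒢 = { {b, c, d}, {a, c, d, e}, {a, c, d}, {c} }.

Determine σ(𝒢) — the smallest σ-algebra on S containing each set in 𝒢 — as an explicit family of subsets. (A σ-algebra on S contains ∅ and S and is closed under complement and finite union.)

σ(𝒢) = { ∅, {a}, {b}, {c}, {d}, {e}, {a, b}, {a, c}, {a, d}, {a, e}, {b, c}, {b, d}, {b, e}, {c, d}, {c, e}, {d, e}, {a, b, c}, {a, b, d}, {a, b, e}, {a, c, d}, {a, c, e}, {a, d, e}, {b, c, d}, {b, c, e}, {b, d, e}, {c, d, e}, {a, b, c, d}, {a, b, c, e}, {a, b, d, e}, {a, c, d, e}, {b, c, d, e}, S }

Working:
Initial family (6 sets): { ∅, {c}, {a, c, d}, {b, c, d}, {a, c, d, e}, S }.
Iteration 1: 5 new —
  {b}  = complement {a, c, d, e}
  {a, e}  = complement {b, c, d}
  {b, e}  = complement {a, c, d}
  {a, b, c, d}  = {a, c, d} ∪ {b, c, d}
  {a, b, d, e}  = complement {c}
Iteration 2 (6 new):
  {e}  = complement {a, b, c, d}
  {b, c}  = {b} ∪ {c}
  {a, b, e}  = {b, e} ∪ {a, e}
  {a, c, e}  = {c} ∪ {a, e}
  {b, c, e}  = {b, e} ∪ {c}
  {b, c, d, e}  = {b, e} ∪ {b, c, d}
Iteration 3 adds 7:
  {a}  = complement {b, c, d, e}
  {a, d}  = complement {b, c, e}
  {b, d}  = complement {a, c, e}
  {c, d}  = complement {a, b, e}
  {c, e}  = {c} ∪ {e}
  {a, d, e}  = complement {b, c}
  {a, b, c, e}  = {c} ∪ {a, b, e}
Iteration 4: +7 →
  {d}  = complement {a, b, c, e}
  {a, b}  = {b} ∪ {a}
  {a, c}  = {c} ∪ {a}
  {a, b, c}  = {b, c} ∪ {a}
  {a, b, d}  = complement {c, e}
  {b, d, e}  = {b, e} ∪ {b, d}
  {c, d, e}  = {c, d} ∪ {e}
Iteration 5. New:
  {d, e}  = complement {a, b, c}
Iteration 6: stable.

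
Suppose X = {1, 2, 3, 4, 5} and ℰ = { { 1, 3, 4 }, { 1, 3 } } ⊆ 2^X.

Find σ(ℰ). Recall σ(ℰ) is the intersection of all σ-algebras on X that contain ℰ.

Answer: σ(ℰ) = { {  }, { 4 }, { 1, 3 }, { 2, 5 }, { 1, 3, 4 }, { 2, 4, 5 }, { 1, 2, 3, 5 }, X }

Trace:
Start: ℰ ∪ {∅, X} = { {  }, { 1, 3 }, { 1, 3, 4 }, X }.
Step 1 (2 new):
  { 2, 5 }  = complement { 1, 3, 4 }
  { 2, 4, 5 }  = complement { 1, 3 }
Step 2: 1 new —
  { 1, 2, 3, 5 }  = { 2, 5 } ∪ { 1, 3 }
Step 3 (1 new):
  { 4 }  = complement { 1, 2, 3, 5 }
Step 4: already closed under ᶜ and ∪.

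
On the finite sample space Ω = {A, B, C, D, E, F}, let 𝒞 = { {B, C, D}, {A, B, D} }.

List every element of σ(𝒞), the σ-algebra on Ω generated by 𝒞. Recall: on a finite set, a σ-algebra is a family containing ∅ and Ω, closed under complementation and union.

Begin from { {}, {A, B, D}, {B, C, D}, Ω } (that is, 𝒞 plus ∅ and Ω).
Step 1 adds 3:
  {A, E, F}  = Ω∖{B, C, D}
  {C, E, F}  = Ω∖{A, B, D}
  {A, B, C, D}  = {A, B, D} ∪ {B, C, D}
  — 7 sets.
Step 2: +4 →
  {E, F}  = Ω∖{A, B, C, D}
  {A, C, E, F}  = {A, E, F} ∪ {C, E, F}
  {A, B, D, E, F}  = {A, E, F} ∪ {A, B, D}
  {B, C, D, E, F}  = {B, C, D} ∪ {C, E, F}
  — 11 sets.
Step 3 adds 3:
  {A}  = Ω∖{B, C, D, E, F}
  {C}  = Ω∖{A, B, D, E, F}
  {B, D}  = Ω∖{A, C, E, F}
  — 14 sets.
Step 4: 2 new —
  {A, C}  = {C} ∪ {A}
  {B, D, E, F}  = {E, F} ∪ {B, D}
  — 16 sets.
Step 5: already closed under ᶜ and ∪.

|σ(𝒞)| = 16.  σ(𝒞) = { {}, {A}, {C}, {A, C}, {B, D}, {E, F}, {A, B, D}, {A, E, F}, {B, C, D}, {C, E, F}, {A, B, C, D}, {A, C, E, F}, {B, D, E, F}, {A, B, D, E, F}, {B, C, D, E, F}, Ω }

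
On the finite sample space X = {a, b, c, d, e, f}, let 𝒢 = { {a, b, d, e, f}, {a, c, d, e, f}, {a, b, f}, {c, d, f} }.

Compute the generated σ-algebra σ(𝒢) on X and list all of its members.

Begin from { {}, {a, b, f}, {c, d, f}, {a, b, d, e, f}, {a, c, d, e, f}, X } (that is, 𝒢 plus ∅ and X).
Step 1 adds 5:
  {b}  = ᶜ of {a, c, d, e, f}
  {c}  = ᶜ of {a, b, d, e, f}
  {a, b, e}  = ᶜ of {c, d, f}
  {c, d, e}  = ᶜ of {a, b, f}
  {a, b, c, d, f}  = {c, d, f} ∪ {a, b, f}
Step 2: +9 →
  {e}  = ᶜ of {a, b, c, d, f}
  {b, c}  = {b} ∪ {c}
  {a, b, c, e}  = {c} ∪ {a, b, e}
  {a, b, c, f}  = {c} ∪ {a, b, f}
  {a, b, e, f}  = {a, b, e} ∪ {a, b, f}
  {b, c, d, e}  = {c, d, e} ∪ {b}
  {b, c, d, f}  = {b} ∪ {c, d, f}
  {c, d, e, f}  = {c, d, e} ∪ {c, d, f}
  {a, b, c, d, e}  = {c, d, e} ∪ {a, b, e}
Step 3 (13 new):
  {f}  = ᶜ of {a, b, c, d, e}
  {a, b}  = ᶜ of {c, d, e, f}
  {a, e}  = ᶜ of {b, c, d, f}
  {a, f}  = ᶜ of {b, c, d, e}
  {b, e}  = {b} ∪ {e}
  {c, d}  = ᶜ of {a, b, e, f}
  {c, e}  = {e} ∪ {c}
  {d, e}  = ᶜ of {a, b, c, f}
  {d, f}  = ᶜ of {a, b, c, e}
  {b, c, e}  = {e} ∪ {b, c}
  {a, d, e, f}  = ᶜ of {b, c}
  {a, b, c, e, f}  = {a, b, e, f} ∪ {a, b, c, f}
  {b, c, d, e, f}  = {c, d, e} ∪ {b, c, d, f}
Step 4: 26 new —
  {a}  = ᶜ of {b, c, d, e, f}
  {d}  = ᶜ of {a, b, c, e, f}
  {b, f}  = {b} ∪ {f}
  {c, f}  = {f} ∪ {c}
  {e, f}  = {f} ∪ {e}
  {a, b, c}  = {a, b} ∪ {c}
  {a, c, e}  = {c} ∪ {a, e}
  {a, c, f}  = {a, f} ∪ {c}
  {a, d, e}  = {d, e} ∪ {a, e}
  {a, d, f}  = ᶜ of {b, c, e}
  {a, e, f}  = {a, f} ∪ {e}
  {b, c, d}  = {c, d} ∪ {b}
  {b, c, f}  = {f} ∪ {b, c}
  {b, d, e}  = {b, e} ∪ {d, e}
  {b, d, f}  = {b} ∪ {d, f}
  {b, e, f}  = {b, e} ∪ {f}
  {c, e, f}  = {f} ∪ {c, e}
  {d, e, f}  = {f} ∪ {d, e}
  {a, b, c, d}  = {c, d} ∪ {a, b}
  {a, b, d, e}  = {a, b} ∪ {d, e}
  {a, b, d, f}  = ᶜ of {c, e}
  {a, c, d, e}  = {c, d, e} ∪ {a, e}
  {a, c, d, f}  = ᶜ of {b, e}
  {a, c, e, f}  = {a, f} ∪ {c, e}
  {b, c, e, f}  = {f} ∪ {b, c, e}
  {b, d, e, f}  = {b, e} ∪ {d, f}
Step 5: +5 →
  {a, c}  = ᶜ of {b, d, e, f}
  {a, d}  = ᶜ of {b, c, e, f}
  {b, d}  = ᶜ of {a, c, e, f}
  {a, b, d}  = ᶜ of {c, e, f}
  {a, c, d}  = ᶜ of {b, e, f}
Step 6: closed — nothing new.

Therefore σ(𝒢) = { {}, {a}, {b}, {c}, {d}, {e}, {f}, {a, b}, {a, c}, {a, d}, {a, e}, {a, f}, {b, c}, {b, d}, {b, e}, {b, f}, {c, d}, {c, e}, {c, f}, {d, e}, {d, f}, {e, f}, {a, b, c}, {a, b, d}, {a, b, e}, {a, b, f}, {a, c, d}, {a, c, e}, {a, c, f}, {a, d, e}, {a, d, f}, {a, e, f}, {b, c, d}, {b, c, e}, {b, c, f}, {b, d, e}, {b, d, f}, {b, e, f}, {c, d, e}, {c, d, f}, {c, e, f}, {d, e, f}, {a, b, c, d}, {a, b, c, e}, {a, b, c, f}, {a, b, d, e}, {a, b, d, f}, {a, b, e, f}, {a, c, d, e}, {a, c, d, f}, {a, c, e, f}, {a, d, e, f}, {b, c, d, e}, {b, c, d, f}, {b, c, e, f}, {b, d, e, f}, {c, d, e, f}, {a, b, c, d, e}, {a, b, c, d, f}, {a, b, c, e, f}, {a, b, d, e, f}, {a, c, d, e, f}, {b, c, d, e, f}, X } (|σ(𝒢)| = 64).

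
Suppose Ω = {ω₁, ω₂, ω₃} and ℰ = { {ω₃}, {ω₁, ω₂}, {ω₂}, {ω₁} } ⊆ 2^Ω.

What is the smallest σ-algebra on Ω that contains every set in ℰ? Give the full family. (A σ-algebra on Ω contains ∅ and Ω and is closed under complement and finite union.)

σ(ℰ) (8 sets): { {}, {ω₁}, {ω₂}, {ω₃}, {ω₁, ω₂}, {ω₁, ω₃}, {ω₂, ω₃}, Ω }

Working:
Initial family (6 sets): { {}, {ω₁}, {ω₂}, {ω₃}, {ω₁, ω₂}, Ω }.
Step 1. New:
  {ω₁, ω₃}  = Ω∖{ω₂}
  {ω₂, ω₃}  = Ω∖{ω₁}
  |family| = 8
Step 2: closed — nothing new.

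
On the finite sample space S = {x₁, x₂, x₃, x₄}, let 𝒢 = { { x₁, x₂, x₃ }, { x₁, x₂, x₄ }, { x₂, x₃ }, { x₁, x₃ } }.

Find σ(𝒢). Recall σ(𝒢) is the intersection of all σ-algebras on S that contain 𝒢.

σ(𝒢) = { ∅, { x₁ }, { x₂ }, { x₃ }, { x₄ }, { x₁, x₂ }, { x₁, x₃ }, { x₁, x₄ }, { x₂, x₃ }, { x₂, x₄ }, { x₃, x₄ }, { x₁, x₂, x₃ }, { x₁, x₂, x₄ }, { x₁, x₃, x₄ }, { x₂, x₃, x₄ }, S }

Trace:
Begin from { ∅, { x₁, x₃ }, { x₂, x₃ }, { x₁, x₂, x₃ }, { x₁, x₂, x₄ }, S } (that is, 𝒢 plus ∅ and S).
Round 1: +4 →
  { x₃ }  = { x₁, x₂, x₄ }ᶜ
  { x₄ }  = { x₁, x₂, x₃ }ᶜ
  { x₁, x₄ }  = { x₂, x₃ }ᶜ
  { x₂, x₄ }  = { x₁, x₃ }ᶜ
  [10 total]
Round 2 (3 new):
  { x₃, x₄ }  = { x₃ } ∪ { x₄ }
  { x₁, x₃, x₄ }  = { x₃ } ∪ { x₁, x₄ }
  { x₂, x₃, x₄ }  = { x₃ } ∪ { x₂, x₄ }
  [13 total]
Round 3 adds 3:
  { x₁ }  = { x₂, x₃, x₄ }ᶜ
  { x₂ }  = { x₁, x₃, x₄ }ᶜ
  { x₁, x₂ }  = { x₃, x₄ }ᶜ
  [16 total]
Round 4 adds nothing — fixpoint reached.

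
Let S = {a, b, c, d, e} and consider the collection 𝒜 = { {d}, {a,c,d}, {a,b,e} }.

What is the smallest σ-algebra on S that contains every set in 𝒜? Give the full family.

Initial family (5 sets): { {}, {d}, {a,b,e}, {a,c,d}, S }.
Iteration 1 (4 new):
  {b,e}  = {a,c,d}ᶜ
  {c,d}  = {a,b,e}ᶜ
  {a,b,c,e}  = {d}ᶜ
  {a,b,d,e}  = {a,b,e} ∪ {d}
Iteration 2 adds 3:
  {c}  = {a,b,d,e}ᶜ
  {b,d,e}  = {b,e} ∪ {d}
  {b,c,d,e}  = {b,e} ∪ {c,d}
Iteration 3: 3 new —
  {a}  = {b,c,d,e}ᶜ
  {a,c}  = {b,d,e}ᶜ
  {b,c,e}  = {c} ∪ {b,e}
Iteration 4: +1 →
  {a,d}  = {b,c,e}ᶜ
Iteration 5: already closed under ᶜ and ∪.

σ(𝒜) = { {}, {a}, {c}, {d}, {a,c}, {a,d}, {b,e}, {c,d}, {a,b,e}, {a,c,d}, {b,c,e}, {b,d,e}, {a,b,c,e}, {a,b,d,e}, {b,c,d,e}, S }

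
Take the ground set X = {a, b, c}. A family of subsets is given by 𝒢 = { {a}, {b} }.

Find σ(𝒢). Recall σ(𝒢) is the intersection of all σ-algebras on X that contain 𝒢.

Answer: σ(𝒢) = { {}, {a}, {b}, {c}, {a, b}, {a, c}, {b, c}, X }

Working:
Seed the family with 𝒢 together with ∅ and X: { {}, {a}, {b}, X }.
Step 1. New:
  {a, b}  = {a} ∪ {b}
  {a, c}  = ᶜ of {b}
  {b, c}  = ᶜ of {a}
  — 7 sets.
Step 2: 1 new —
  {c}  = ᶜ of {a, b}
  — 8 sets.
Step 3: already closed under ᶜ and ∪.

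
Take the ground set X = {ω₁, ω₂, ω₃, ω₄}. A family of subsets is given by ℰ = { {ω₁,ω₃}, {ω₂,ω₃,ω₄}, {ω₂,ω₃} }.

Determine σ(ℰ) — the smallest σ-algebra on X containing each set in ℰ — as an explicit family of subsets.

σ(ℰ) = { {}, {ω₁}, {ω₂}, {ω₃}, {ω₄}, {ω₁,ω₂}, {ω₁,ω₃}, {ω₁,ω₄}, {ω₂,ω₃}, {ω₂,ω₄}, {ω₃,ω₄}, {ω₁,ω₂,ω₃}, {ω₁,ω₂,ω₄}, {ω₁,ω₃,ω₄}, {ω₂,ω₃,ω₄}, X }

Trace:
Start: ℰ ∪ {∅, X} = { {}, {ω₁,ω₃}, {ω₂,ω₃}, {ω₂,ω₃,ω₄}, X }.
Iteration 1: +4 →
  {ω₁}  = X∖{ω₂,ω₃,ω₄}
  {ω₁,ω₄}  = X∖{ω₂,ω₃}
  {ω₂,ω₄}  = X∖{ω₁,ω₃}
  {ω₁,ω₂,ω₃}  = {ω₂,ω₃} ∪ {ω₁,ω₃}
  [9 total]
Iteration 2: +3 →
  {ω₄}  = X∖{ω₁,ω₂,ω₃}
  {ω₁,ω₂,ω₄}  = {ω₁,ω₄} ∪ {ω₂,ω₄}
  {ω₁,ω₃,ω₄}  = {ω₁,ω₄} ∪ {ω₁,ω₃}
  [12 total]
Iteration 3 adds 2:
  {ω₂}  = X∖{ω₁,ω₃,ω₄}
  {ω₃}  = X∖{ω₁,ω₂,ω₄}
  [14 total]
Iteration 4 adds 2:
  {ω₁,ω₂}  = {ω₂} ∪ {ω₁}
  {ω₃,ω₄}  = {ω₃} ∪ {ω₄}
  [16 total]
Iteration 5: stable.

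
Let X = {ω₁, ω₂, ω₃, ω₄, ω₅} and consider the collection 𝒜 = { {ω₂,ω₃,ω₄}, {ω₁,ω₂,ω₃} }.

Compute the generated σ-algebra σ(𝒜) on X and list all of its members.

σ(𝒜) (16 sets): { {}, {ω₁}, {ω₄}, {ω₅}, {ω₁,ω₄}, {ω₁,ω₅}, {ω₂,ω₃}, {ω₄,ω₅}, {ω₁,ω₂,ω₃}, {ω₁,ω₄,ω₅}, {ω₂,ω₃,ω₄}, {ω₂,ω₃,ω₅}, {ω₁,ω₂,ω₃,ω₄}, {ω₁,ω₂,ω₃,ω₅}, {ω₂,ω₃,ω₄,ω₅}, X }

Trace:
Start: 𝒜 ∪ {∅, X} = { {}, {ω₁,ω₂,ω₃}, {ω₂,ω₃,ω₄}, X }.
Round 1. New:
  {ω₁,ω₅}  = {ω₂,ω₃,ω₄}ᶜ
  {ω₄,ω₅}  = {ω₁,ω₂,ω₃}ᶜ
  {ω₁,ω₂,ω₃,ω₄}  = {ω₁,ω₂,ω₃} ∪ {ω₂,ω₃,ω₄}
  (now 7)
Round 2: 4 new —
  {ω₅}  = {ω₁,ω₂,ω₃,ω₄}ᶜ
  {ω₁,ω₄,ω₅}  = {ω₄,ω₅} ∪ {ω₁,ω₅}
  {ω₁,ω₂,ω₃,ω₅}  = {ω₁,ω₂,ω₃} ∪ {ω₁,ω₅}
  {ω₂,ω₃,ω₄,ω₅}  = {ω₄,ω₅} ∪ {ω₂,ω₃,ω₄}
  (now 11)
Round 3: +3 →
  {ω₁}  = {ω₂,ω₃,ω₄,ω₅}ᶜ
  {ω₄}  = {ω₁,ω₂,ω₃,ω₅}ᶜ
  {ω₂,ω₃}  = {ω₁,ω₄,ω₅}ᶜ
  (now 14)
Round 4. New:
  {ω₁,ω₄}  = {ω₄} ∪ {ω₁}
  {ω₂,ω₃,ω₅}  = {ω₂,ω₃} ∪ {ω₅}
  (now 16)
Round 5: stable.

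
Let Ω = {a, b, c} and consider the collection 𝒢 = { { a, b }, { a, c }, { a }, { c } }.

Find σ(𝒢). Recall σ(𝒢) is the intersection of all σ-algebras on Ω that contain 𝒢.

Seed the family with 𝒢 together with ∅ and Ω: { {  }, { a }, { c }, { a, b }, { a, c }, Ω }.
Step 1: +2 →
  { b }  = complement { a, c }
  { b, c }  = complement { a }
  [8 total]
Step 2: already closed under ᶜ and ∪.

Therefore σ(𝒢) = { {  }, { a }, { b }, { c }, { a, b }, { a, c }, { b, c }, Ω } (|σ(𝒢)| = 8).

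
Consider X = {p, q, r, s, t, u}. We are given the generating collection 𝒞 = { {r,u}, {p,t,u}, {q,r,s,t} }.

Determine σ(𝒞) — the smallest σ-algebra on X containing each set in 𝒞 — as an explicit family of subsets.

σ(𝒞) = { ∅, {p}, {r}, {t}, {u}, {p,r}, {p,t}, {p,u}, {q,s}, {r,t}, {r,u}, {t,u}, {p,q,s}, {p,r,t}, {p,r,u}, {p,t,u}, {q,r,s}, {q,s,t}, {q,s,u}, {r,t,u}, {p,q,r,s}, {p,q,s,t}, {p,q,s,u}, {p,r,t,u}, {q,r,s,t}, {q,r,s,u}, {q,s,t,u}, {p,q,r,s,t}, {p,q,r,s,u}, {p,q,s,t,u}, {q,r,s,t,u}, X }

Working:
Seed the family with 𝒞 together with ∅ and X: { ∅, {r,u}, {p,t,u}, {q,r,s,t}, X }.
Pass 1 adds 5:
  {p,u}  = {q,r,s,t}ᶜ
  {q,r,s}  = {p,t,u}ᶜ
  {p,q,s,t}  = {r,u}ᶜ
  {p,r,t,u}  = {p,t,u} ∪ {r,u}
  {q,r,s,t,u}  = {r,u} ∪ {q,r,s,t}
  (now 10)
Pass 2: +7 →
  {p}  = {q,r,s,t,u}ᶜ
  {q,s}  = {p,r,t,u}ᶜ
  {p,r,u}  = {p,u} ∪ {r,u}
  {q,r,s,u}  = {q,r,s} ∪ {r,u}
  {p,q,r,s,t}  = {q,r,s} ∪ {p,q,s,t}
  {p,q,r,s,u}  = {q,r,s} ∪ {p,u}
  {p,q,s,t,u}  = {p,u} ∪ {p,q,s,t}
  (now 17)
Pass 3: +8 →
  {r}  = {p,q,s,t,u}ᶜ
  {t}  = {p,q,r,s,u}ᶜ
  {u}  = {p,q,r,s,t}ᶜ
  {p,t}  = {q,r,s,u}ᶜ
  {p,q,s}  = {q,s} ∪ {p}
  {q,s,t}  = {p,r,u}ᶜ
  {p,q,r,s}  = {q,r,s} ∪ {p}
  {p,q,s,u}  = {p,u} ∪ {q,s}
  (now 25)
Pass 4: 7 new —
  {p,r}  = {r} ∪ {p}
  {r,t}  = {p,q,s,u}ᶜ
  {t,u}  = {p,q,r,s}ᶜ
  {p,r,t}  = {r} ∪ {p,t}
  {q,s,u}  = {u} ∪ {q,s}
  {r,t,u}  = {p,q,s}ᶜ
  {q,s,t,u}  = {u} ∪ {q,s,t}
  (now 32)
Pass 5: no new sets; the family is a σ-algebra.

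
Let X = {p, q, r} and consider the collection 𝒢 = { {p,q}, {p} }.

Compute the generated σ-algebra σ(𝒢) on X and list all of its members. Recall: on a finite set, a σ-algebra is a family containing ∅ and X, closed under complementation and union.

Seed the family with 𝒢 together with ∅ and X: { {}, {p}, {p,q}, X }.
Iteration 1 adds 2:
  {r}  = ᶜ of {p,q}
  {q,r}  = ᶜ of {p}
  — 6 sets.
Iteration 2. New:
  {p,r}  = {r} ∪ {p}
  — 7 sets.
Iteration 3 (1 new):
  {q}  = ᶜ of {p,r}
  — 8 sets.
Iteration 4: closed — nothing new.

σ(𝒢) = { {}, {p}, {q}, {r}, {p,q}, {p,r}, {q,r}, X }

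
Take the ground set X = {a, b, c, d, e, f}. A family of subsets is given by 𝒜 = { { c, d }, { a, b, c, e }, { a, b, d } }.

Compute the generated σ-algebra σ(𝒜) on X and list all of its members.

Begin from { ∅, { c, d }, { a, b, d }, { a, b, c, e }, X } (that is, 𝒜 plus ∅ and X).
Step 1. New:
  { d, f }  = ᶜ of { a, b, c, e }
  { c, e, f }  = ᶜ of { a, b, d }
  { a, b, c, d }  = { c, d } ∪ { a, b, d }
  { a, b, e, f }  = ᶜ of { c, d }
  { a, b, c, d, e }  = { c, d } ∪ { a, b, c, e }
  — 10 sets.
Step 2 adds 8:
  { f }  = ᶜ of { a, b, c, d, e }
  { e, f }  = ᶜ of { a, b, c, d }
  { c, d, f }  = { c, d } ∪ { d, f }
  { a, b, d, f }  = { a, b, d } ∪ { d, f }
  { c, d, e, f }  = { c, d } ∪ { c, e, f }
  { a, b, c, d, f }  = { a, b, c, d } ∪ { d, f }
  { a, b, c, e, f }  = { c, e, f } ∪ { a, b, c, e }
  { a, b, d, e, f }  = { a, b, d } ∪ { a, b, e, f }
  — 18 sets.
Step 3 (7 new):
  { c }  = ᶜ of { a, b, d, e, f }
  { d }  = ᶜ of { a, b, c, e, f }
  { e }  = ᶜ of { a, b, c, d, f }
  { a, b }  = ᶜ of { c, d, e, f }
  { c, e }  = ᶜ of { a, b, d, f }
  { a, b, e }  = ᶜ of { c, d, f }
  { d, e, f }  = { e, f } ∪ { d, f }
  — 25 sets.
Step 4 (6 new):
  { c, f }  = { f } ∪ { c }
  { d, e }  = { e } ∪ { d }
  { a, b, c }  = ᶜ of { d, e, f }
  { a, b, f }  = { a, b } ∪ { f }
  { c, d, e }  = { c, d } ∪ { e }
  { a, b, d, e }  = { a, b, d } ∪ { e }
  — 31 sets.
Step 5: 1 new —
  { a, b, c, f }  = ᶜ of { d, e }
  — 32 sets.
Step 6: no new sets; the family is a σ-algebra.

σ(𝒜) = { ∅, { c }, { d }, { e }, { f }, { a, b }, { c, d }, { c, e }, { c, f }, { d, e }, { d, f }, { e, f }, { a, b, c }, { a, b, d }, { a, b, e }, { a, b, f }, { c, d, e }, { c, d, f }, { c, e, f }, { d, e, f }, { a, b, c, d }, { a, b, c, e }, { a, b, c, f }, { a, b, d, e }, { a, b, d, f }, { a, b, e, f }, { c, d, e, f }, { a, b, c, d, e }, { a, b, c, d, f }, { a, b, c, e, f }, { a, b, d, e, f }, X }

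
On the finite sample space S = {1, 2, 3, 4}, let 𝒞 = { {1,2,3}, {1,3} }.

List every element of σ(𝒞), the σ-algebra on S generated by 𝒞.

Initial family (4 sets): { {}, {1,3}, {1,2,3}, S }.
Step 1 adds 2:
  {4}  = complement {1,2,3}
  {2,4}  = complement {1,3}
  — 6 sets.
Step 2 adds 1:
  {1,3,4}  = {1,3} ∪ {4}
  — 7 sets.
Step 3 adds 1:
  {2}  = complement {1,3,4}
  — 8 sets.
Step 4: closed — nothing new.

|σ(𝒞)| = 8.  σ(𝒞) = { {}, {2}, {4}, {1,3}, {2,4}, {1,2,3}, {1,3,4}, S }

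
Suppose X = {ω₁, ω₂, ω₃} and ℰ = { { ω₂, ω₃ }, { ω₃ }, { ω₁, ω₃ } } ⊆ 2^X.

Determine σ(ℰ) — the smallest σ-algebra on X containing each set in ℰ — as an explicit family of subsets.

Begin from { {  }, { ω₃ }, { ω₁, ω₃ }, { ω₂, ω₃ }, X } (that is, ℰ plus ∅ and X).
Step 1: +3 →
  { ω₁ }  = complement { ω₂, ω₃ }
  { ω₂ }  = complement { ω₁, ω₃ }
  { ω₁, ω₂ }  = complement { ω₃ }
  — 8 sets.
After Step 2 the family is unchanged; done.

Hence σ(ℰ) has 8 members: { {  }, { ω₁ }, { ω₂ }, { ω₃ }, { ω₁, ω₂ }, { ω₁, ω₃ }, { ω₂, ω₃ }, X }.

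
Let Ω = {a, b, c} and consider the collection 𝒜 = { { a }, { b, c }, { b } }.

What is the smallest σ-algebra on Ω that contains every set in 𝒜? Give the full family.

Start: 𝒜 ∪ {∅, Ω} = { {}, { a }, { b }, { b, c }, Ω }.
Iteration 1 adds 2:
  { a, b }  = { b } ∪ { a }
  { a, c }  = Ω∖{ b }
  (now 7)
Iteration 2: +1 →
  { c }  = Ω∖{ a, b }
  (now 8)
Iteration 3: closed — nothing new.

σ(𝒜) = { {}, { a }, { b }, { c }, { a, b }, { a, c }, { b, c }, Ω }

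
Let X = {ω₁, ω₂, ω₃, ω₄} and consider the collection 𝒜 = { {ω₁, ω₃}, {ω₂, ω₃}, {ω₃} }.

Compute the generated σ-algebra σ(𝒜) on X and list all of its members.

Answer: σ(𝒜) = { {}, {ω₁}, {ω₂}, {ω₃}, {ω₄}, {ω₁, ω₂}, {ω₁, ω₃}, {ω₁, ω₄}, {ω₂, ω₃}, {ω₂, ω₄}, {ω₃, ω₄}, {ω₁, ω₂, ω₃}, {ω₁, ω₂, ω₄}, {ω₁, ω₃, ω₄}, {ω₂, ω₃, ω₄}, X }

Check:
Take S₀ = 𝒜 ∪ {∅, X} = { {}, {ω₃}, {ω₁, ω₃}, {ω₂, ω₃}, X }.
Step 1: +4 →
  {ω₁, ω₄}  = X∖{ω₂, ω₃}
  {ω₂, ω₄}  = X∖{ω₁, ω₃}
  {ω₁, ω₂, ω₃}  = {ω₂, ω₃} ∪ {ω₁, ω₃}
  {ω₁, ω₂, ω₄}  = X∖{ω₃}
  |family| = 9
Step 2 (3 new):
  {ω₄}  = X∖{ω₁, ω₂, ω₃}
  {ω₁, ω₃, ω₄}  = {ω₃} ∪ {ω₁, ω₄}
  {ω₂, ω₃, ω₄}  = {ω₃} ∪ {ω₂, ω₄}
  |family| = 12
Step 3: 3 new —
  {ω₁}  = X∖{ω₂, ω₃, ω₄}
  {ω₂}  = X∖{ω₁, ω₃, ω₄}
  {ω₃, ω₄}  = {ω₃} ∪ {ω₄}
  |family| = 15
Step 4: 1 new —
  {ω₁, ω₂}  = X∖{ω₃, ω₄}
  |family| = 16
Step 5: no new sets; the family is a σ-algebra.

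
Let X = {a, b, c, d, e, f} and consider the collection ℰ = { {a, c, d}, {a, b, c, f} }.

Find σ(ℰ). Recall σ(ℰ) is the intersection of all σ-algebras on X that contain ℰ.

Answer: σ(ℰ) = { ∅, {d}, {e}, {a, c}, {b, f}, {d, e}, {a, c, d}, {a, c, e}, {b, d, f}, {b, e, f}, {a, b, c, f}, {a, c, d, e}, {b, d, e, f}, {a, b, c, d, f}, {a, b, c, e, f}, X }

Working:
Initial family (4 sets): { ∅, {a, c, d}, {a, b, c, f}, X }.
Round 1: 3 new —
  {d, e}  = ᶜ of {a, b, c, f}
  {b, e, f}  = ᶜ of {a, c, d}
  {a, b, c, d, f}  = {a, b, c, f} ∪ {a, c, d}
  [7 total]
Round 2: +4 →
  {e}  = ᶜ of {a, b, c, d, f}
  {a, c, d, e}  = {d, e} ∪ {a, c, d}
  {b, d, e, f}  = {d, e} ∪ {b, e, f}
  {a, b, c, e, f}  = {b, e, f} ∪ {a, b, c, f}
  [11 total]
Round 3 (3 new):
  {d}  = ᶜ of {a, b, c, e, f}
  {a, c}  = ᶜ of {b, d, e, f}
  {b, f}  = ᶜ of {a, c, d, e}
  [14 total]
Round 4: +2 →
  {a, c, e}  = {a, c} ∪ {e}
  {b, d, f}  = {d} ∪ {b, f}
  [16 total]
Round 5: no new sets; the family is a σ-algebra.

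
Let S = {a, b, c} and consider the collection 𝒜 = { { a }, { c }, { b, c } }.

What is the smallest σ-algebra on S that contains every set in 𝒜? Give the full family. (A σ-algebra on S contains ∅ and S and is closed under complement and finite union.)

Initial family (5 sets): { {}, { a }, { c }, { b, c }, S }.
Iteration 1: 2 new —
  { a, b }  = complement { c }
  { a, c }  = { c } ∪ { a }
  [7 total]
Iteration 2 adds 1:
  { b }  = complement { a, c }
  [8 total]
Iteration 3: already closed under ᶜ and ∪.

Therefore σ(𝒜) = { {}, { a }, { b }, { c }, { a, b }, { a, c }, { b, c }, S } (|σ(𝒜)| = 8).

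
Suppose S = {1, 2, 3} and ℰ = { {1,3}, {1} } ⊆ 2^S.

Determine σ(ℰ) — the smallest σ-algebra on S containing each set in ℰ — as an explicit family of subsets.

Begin from { {}, {1}, {1,3}, S } (that is, ℰ plus ∅ and S).
Step 1. New:
  {2}  = ᶜ of {1,3}
  {2,3}  = ᶜ of {1}
  [6 total]
Step 2 (1 new):
  {1,2}  = {2} ∪ {1}
  [7 total]
Step 3: +1 →
  {3}  = ᶜ of {1,2}
  [8 total]
Step 4: no new sets; the family is a σ-algebra.

|σ(ℰ)| = 8.  σ(ℰ) = { {}, {1}, {2}, {3}, {1,2}, {1,3}, {2,3}, S }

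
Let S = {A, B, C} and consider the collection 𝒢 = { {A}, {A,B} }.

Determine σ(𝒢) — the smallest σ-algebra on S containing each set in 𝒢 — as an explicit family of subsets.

σ(𝒢) (8 sets): { {}, {A}, {B}, {C}, {A,B}, {A,C}, {B,C}, S }

Working:
Seed the family with 𝒢 together with ∅ and S: { {}, {A}, {A,B}, S }.
Iteration 1. New:
  {C}  = {A,B}ᶜ
  {B,C}  = {A}ᶜ
  — 6 sets.
Iteration 2: 1 new —
  {A,C}  = {C} ∪ {A}
  — 7 sets.
Iteration 3: 1 new —
  {B}  = {A,C}ᶜ
  — 8 sets.
Iteration 4: no new sets; the family is a σ-algebra.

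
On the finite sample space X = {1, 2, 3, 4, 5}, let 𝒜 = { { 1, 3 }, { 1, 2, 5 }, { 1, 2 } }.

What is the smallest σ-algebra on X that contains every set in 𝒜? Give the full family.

Take S₀ = 𝒜 ∪ {∅, X} = { {  }, { 1, 2 }, { 1, 3 }, { 1, 2, 5 }, X }.
Pass 1. New:
  { 3, 4 }  = X∖{ 1, 2, 5 }
  { 1, 2, 3 }  = { 1, 2 } ∪ { 1, 3 }
  { 2, 4, 5 }  = X∖{ 1, 3 }
  { 3, 4, 5 }  = X∖{ 1, 2 }
  { 1, 2, 3, 5 }  = { 1, 2, 5 } ∪ { 1, 3 }
  |family| = 10
Pass 2: 7 new —
  { 4 }  = X∖{ 1, 2, 3, 5 }
  { 4, 5 }  = X∖{ 1, 2, 3 }
  { 1, 3, 4 }  = { 3, 4 } ∪ { 1, 3 }
  { 1, 2, 3, 4 }  = { 3, 4 } ∪ { 1, 2, 3 }
  { 1, 2, 4, 5 }  = { 1, 2 } ∪ { 2, 4, 5 }
  { 1, 3, 4, 5 }  = { 3, 4, 5 } ∪ { 1, 3 }
  { 2, 3, 4, 5 }  = { 3, 4, 5 } ∪ { 2, 4, 5 }
  |family| = 17
Pass 3. New:
  { 1 }  = X∖{ 2, 3, 4, 5 }
  { 2 }  = X∖{ 1, 3, 4, 5 }
  { 3 }  = X∖{ 1, 2, 4, 5 }
  { 5 }  = X∖{ 1, 2, 3, 4 }
  { 2, 5 }  = X∖{ 1, 3, 4 }
  { 1, 2, 4 }  = { 1, 2 } ∪ { 4 }
  |family| = 23
Pass 4 adds 9:
  { 1, 4 }  = { 4 } ∪ { 1 }
  { 1, 5 }  = { 5 } ∪ { 1 }
  { 2, 3 }  = { 2 } ∪ { 3 }
  { 2, 4 }  = { 2 } ∪ { 4 }
  { 3, 5 }  = X∖{ 1, 2, 4 }
  { 1, 3, 5 }  = { 5 } ∪ { 1, 3 }
  { 1, 4, 5 }  = { 4, 5 } ∪ { 1 }
  { 2, 3, 4 }  = { 3, 4 } ∪ { 2 }
  { 2, 3, 5 }  = { 2, 5 } ∪ { 3 }
  |family| = 32
Pass 5: no new sets; the family is a σ-algebra.

Therefore σ(𝒜) = { {  }, { 1 }, { 2 }, { 3 }, { 4 }, { 5 }, { 1, 2 }, { 1, 3 }, { 1, 4 }, { 1, 5 }, { 2, 3 }, { 2, 4 }, { 2, 5 }, { 3, 4 }, { 3, 5 }, { 4, 5 }, { 1, 2, 3 }, { 1, 2, 4 }, { 1, 2, 5 }, { 1, 3, 4 }, { 1, 3, 5 }, { 1, 4, 5 }, { 2, 3, 4 }, { 2, 3, 5 }, { 2, 4, 5 }, { 3, 4, 5 }, { 1, 2, 3, 4 }, { 1, 2, 3, 5 }, { 1, 2, 4, 5 }, { 1, 3, 4, 5 }, { 2, 3, 4, 5 }, X } (|σ(𝒜)| = 32).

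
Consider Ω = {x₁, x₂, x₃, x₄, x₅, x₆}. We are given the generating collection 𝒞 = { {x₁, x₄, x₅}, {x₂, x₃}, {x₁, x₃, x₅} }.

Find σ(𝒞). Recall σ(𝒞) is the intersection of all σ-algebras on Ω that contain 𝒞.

Initial family (5 sets): { {}, {x₂, x₃}, {x₁, x₃, x₅}, {x₁, x₄, x₅}, Ω }.
Step 1. New:
  {x₂, x₃, x₆}  = Ω∖{x₁, x₄, x₅}
  {x₂, x₄, x₆}  = Ω∖{x₁, x₃, x₅}
  {x₁, x₂, x₃, x₅}  = {x₂, x₃} ∪ {x₁, x₃, x₅}
  {x₁, x₃, x₄, x₅}  = {x₁, x₄, x₅} ∪ {x₁, x₃, x₅}
  {x₁, x₄, x₅, x₆}  = Ω∖{x₂, x₃}
  {x₁, x₂, x₃, x₄, x₅}  = {x₁, x₄, x₅} ∪ {x₂, x₃}
  |family| = 11
Step 2: 7 new —
  {x₆}  = Ω∖{x₁, x₂, x₃, x₄, x₅}
  {x₂, x₆}  = Ω∖{x₁, x₃, x₄, x₅}
  {x₄, x₆}  = Ω∖{x₁, x₂, x₃, x₅}
  {x₂, x₃, x₄, x₆}  = {x₂, x₄, x₆} ∪ {x₂, x₃, x₆}
  {x₁, x₂, x₃, x₅, x₆}  = {x₂, x₃, x₆} ∪ {x₁, x₃, x₅}
  {x₁, x₂, x₄, x₅, x₆}  = {x₁, x₄, x₅} ∪ {x₂, x₄, x₆}
  {x₁, x₃, x₄, x₅, x₆}  = {x₁, x₃, x₅} ∪ {x₁, x₄, x₅, x₆}
  |family| = 18
Step 3: +5 →
  {x₂}  = Ω∖{x₁, x₃, x₄, x₅, x₆}
  {x₃}  = Ω∖{x₁, x₂, x₄, x₅, x₆}
  {x₄}  = Ω∖{x₁, x₂, x₃, x₅, x₆}
  {x₁, x₅}  = Ω∖{x₂, x₃, x₄, x₆}
  {x₁, x₃, x₅, x₆}  = {x₁, x₃, x₅} ∪ {x₆}
  |family| = 23
Step 4: +9 →
  {x₂, x₄}  = Ω∖{x₁, x₃, x₅, x₆}
  {x₃, x₄}  = {x₃} ∪ {x₄}
  {x₃, x₆}  = {x₆} ∪ {x₃}
  {x₁, x₂, x₅}  = {x₂} ∪ {x₁, x₅}
  {x₁, x₅, x₆}  = {x₆} ∪ {x₁, x₅}
  {x₂, x₃, x₄}  = {x₂, x₃} ∪ {x₄}
  {x₃, x₄, x₆}  = {x₃} ∪ {x₄, x₆}
  {x₁, x₂, x₄, x₅}  = {x₁, x₄, x₅} ∪ {x₂}
  {x₁, x₂, x₅, x₆}  = {x₂, x₆} ∪ {x₁, x₅}
  |family| = 32
Step 5: closed — nothing new.

|σ(𝒞)| = 32.  σ(𝒞) = { {}, {x₂}, {x₃}, {x₄}, {x₆}, {x₁, x₅}, {x₂, x₃}, {x₂, x₄}, {x₂, x₆}, {x₃, x₄}, {x₃, x₆}, {x₄, x₆}, {x₁, x₂, x₅}, {x₁, x₃, x₅}, {x₁, x₄, x₅}, {x₁, x₅, x₆}, {x₂, x₃, x₄}, {x₂, x₃, x₆}, {x₂, x₄, x₆}, {x₃, x₄, x₆}, {x₁, x₂, x₃, x₅}, {x₁, x₂, x₄, x₅}, {x₁, x₂, x₅, x₆}, {x₁, x₃, x₄, x₅}, {x₁, x₃, x₅, x₆}, {x₁, x₄, x₅, x₆}, {x₂, x₃, x₄, x₆}, {x₁, x₂, x₃, x₄, x₅}, {x₁, x₂, x₃, x₅, x₆}, {x₁, x₂, x₄, x₅, x₆}, {x₁, x₃, x₄, x₅, x₆}, Ω }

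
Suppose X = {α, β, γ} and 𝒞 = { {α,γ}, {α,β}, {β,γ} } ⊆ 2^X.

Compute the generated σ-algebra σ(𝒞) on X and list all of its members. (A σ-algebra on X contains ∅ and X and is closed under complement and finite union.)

Answer: σ(𝒞) = { ∅, {α}, {β}, {γ}, {α,β}, {α,γ}, {β,γ}, X }

Working:
Begin from { ∅, {α,β}, {α,γ}, {β,γ}, X } (that is, 𝒞 plus ∅ and X).
Step 1 adds 3:
  {α}  = X∖{β,γ}
  {β}  = X∖{α,γ}
  {γ}  = X∖{α,β}
  |family| = 8
Step 2: no new sets; the family is a σ-algebra.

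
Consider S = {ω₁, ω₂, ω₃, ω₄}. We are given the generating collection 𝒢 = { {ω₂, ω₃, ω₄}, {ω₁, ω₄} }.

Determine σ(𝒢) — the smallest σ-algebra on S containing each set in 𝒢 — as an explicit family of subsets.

σ(𝒢) (8 sets): { ∅, {ω₁}, {ω₄}, {ω₁, ω₄}, {ω₂, ω₃}, {ω₁, ω₂, ω₃}, {ω₂, ω₃, ω₄}, S }

Check:
Initial family (4 sets): { ∅, {ω₁, ω₄}, {ω₂, ω₃, ω₄}, S }.
Round 1: 2 new —
  {ω₁}  = {ω₂, ω₃, ω₄}ᶜ
  {ω₂, ω₃}  = {ω₁, ω₄}ᶜ
  |family| = 6
Round 2 (1 new):
  {ω₁, ω₂, ω₃}  = {ω₂, ω₃} ∪ {ω₁}
  |family| = 7
Round 3 (1 new):
  {ω₄}  = {ω₁, ω₂, ω₃}ᶜ
  |family| = 8
Round 4: closed — nothing new.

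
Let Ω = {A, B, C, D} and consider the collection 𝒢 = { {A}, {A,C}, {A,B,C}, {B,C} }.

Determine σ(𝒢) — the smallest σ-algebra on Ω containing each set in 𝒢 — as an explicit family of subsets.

Take S₀ = 𝒢 ∪ {∅, Ω} = { ∅, {A}, {A,C}, {B,C}, {A,B,C}, Ω }.
Pass 1 adds 4:
  {D}  = Ω∖{A,B,C}
  {A,D}  = Ω∖{B,C}
  {B,D}  = Ω∖{A,C}
  {B,C,D}  = Ω∖{A}
  |family| = 10
Pass 2: +2 →
  {A,B,D}  = {A,D} ∪ {B,D}
  {A,C,D}  = {A,D} ∪ {A,C}
  |family| = 12
Pass 3: 2 new —
  {B}  = Ω∖{A,C,D}
  {C}  = Ω∖{A,B,D}
  |family| = 14
Pass 4. New:
  {A,B}  = {B} ∪ {A}
  {C,D}  = {C} ∪ {D}
  |family| = 16
Pass 5: closed — nothing new.

σ(𝒢) = { ∅, {A}, {B}, {C}, {D}, {A,B}, {A,C}, {A,D}, {B,C}, {B,D}, {C,D}, {A,B,C}, {A,B,D}, {A,C,D}, {B,C,D}, Ω }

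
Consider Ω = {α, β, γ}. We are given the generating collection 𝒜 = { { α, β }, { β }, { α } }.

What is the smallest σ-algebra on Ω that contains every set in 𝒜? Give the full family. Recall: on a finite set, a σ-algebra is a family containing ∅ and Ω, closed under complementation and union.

Initial family (5 sets): { {}, { α }, { β }, { α, β }, Ω }.
Round 1. New:
  { γ }  = Ω∖{ α, β }
  { α, γ }  = Ω∖{ β }
  { β, γ }  = Ω∖{ α }
  |family| = 8
Round 2: already closed under ᶜ and ∪.

Hence σ(𝒜) has 8 members: { {}, { α }, { β }, { γ }, { α, β }, { α, γ }, { β, γ }, Ω }.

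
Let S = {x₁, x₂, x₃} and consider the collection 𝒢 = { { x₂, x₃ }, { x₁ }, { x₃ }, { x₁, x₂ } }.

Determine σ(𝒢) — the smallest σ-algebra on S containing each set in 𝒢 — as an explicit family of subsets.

σ(𝒢) (8 sets): { {  }, { x₁ }, { x₂ }, { x₃ }, { x₁, x₂ }, { x₁, x₃ }, { x₂, x₃ }, S }

Trace:
Take S₀ = 𝒢 ∪ {∅, S} = { {  }, { x₁ }, { x₃ }, { x₁, x₂ }, { x₂, x₃ }, S }.
Round 1. New:
  { x₁, x₃ }  = { x₃ } ∪ { x₁ }
Round 2 (1 new):
  { x₂ }  = ᶜ of { x₁, x₃ }
Round 3: already closed under ᶜ and ∪.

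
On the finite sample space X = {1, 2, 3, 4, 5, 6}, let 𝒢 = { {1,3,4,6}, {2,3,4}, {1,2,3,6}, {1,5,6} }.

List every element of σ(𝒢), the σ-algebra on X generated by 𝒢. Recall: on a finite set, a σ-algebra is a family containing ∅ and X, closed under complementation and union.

σ(𝒢) = { {}, {2}, {3}, {4}, {5}, {1,6}, {2,3}, {2,4}, {2,5}, {3,4}, {3,5}, {4,5}, {1,2,6}, {1,3,6}, {1,4,6}, {1,5,6}, {2,3,4}, {2,3,5}, {2,4,5}, {3,4,5}, {1,2,3,6}, {1,2,4,6}, {1,2,5,6}, {1,3,4,6}, {1,3,5,6}, {1,4,5,6}, {2,3,4,5}, {1,2,3,4,6}, {1,2,3,5,6}, {1,2,4,5,6}, {1,3,4,5,6}, X }

Derivation:
Begin from { {}, {1,5,6}, {2,3,4}, {1,2,3,6}, {1,3,4,6}, X } (that is, 𝒢 plus ∅ and X).
Iteration 1 (5 new):
  {2,5}  = ᶜ of {1,3,4,6}
  {4,5}  = ᶜ of {1,2,3,6}
  {1,2,3,4,6}  = {2,3,4} ∪ {1,3,4,6}
  {1,2,3,5,6}  = {1,5,6} ∪ {1,2,3,6}
  {1,3,4,5,6}  = {1,5,6} ∪ {1,3,4,6}
  — 11 sets.
Iteration 2 adds 7:
  {2}  = ᶜ of {1,3,4,5,6}
  {4}  = ᶜ of {1,2,3,5,6}
  {5}  = ᶜ of {1,2,3,4,6}
  {2,4,5}  = {2,5} ∪ {4,5}
  {1,2,5,6}  = {2,5} ∪ {1,5,6}
  {1,4,5,6}  = {4,5} ∪ {1,5,6}
  {2,3,4,5}  = {2,5} ∪ {2,3,4}
  — 18 sets.
Iteration 3 (6 new):
  {1,6}  = ᶜ of {2,3,4,5}
  {2,3}  = ᶜ of {1,4,5,6}
  {2,4}  = {4} ∪ {2}
  {3,4}  = ᶜ of {1,2,5,6}
  {1,3,6}  = ᶜ of {2,4,5}
  {1,2,4,5,6}  = {4,5} ∪ {1,2,5,6}
  — 24 sets.
Iteration 4 adds 7:
  {3}  = ᶜ of {1,2,4,5,6}
  {1,2,6}  = {1,6} ∪ {2}
  {1,4,6}  = {1,6} ∪ {4}
  {2,3,5}  = {2,5} ∪ {2,3}
  {3,4,5}  = {3,4} ∪ {5}
  {1,2,4,6}  = {1,6} ∪ {2,4}
  {1,3,5,6}  = ᶜ of {2,4}
  — 31 sets.
Iteration 5 adds 1:
  {3,5}  = ᶜ of {1,2,4,6}
  — 32 sets.
Iteration 6: no new sets; the family is a σ-algebra.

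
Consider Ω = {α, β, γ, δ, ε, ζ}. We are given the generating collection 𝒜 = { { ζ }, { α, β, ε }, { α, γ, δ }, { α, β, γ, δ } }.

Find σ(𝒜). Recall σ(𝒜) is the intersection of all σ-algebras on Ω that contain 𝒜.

σ(𝒜) = { ∅, { α }, { β }, { ε }, { ζ }, { α, β }, { α, ε }, { α, ζ }, { β, ε }, { β, ζ }, { γ, δ }, { ε, ζ }, { α, β, ε }, { α, β, ζ }, { α, γ, δ }, { α, ε, ζ }, { β, γ, δ }, { β, ε, ζ }, { γ, δ, ε }, { γ, δ, ζ }, { α, β, γ, δ }, { α, β, ε, ζ }, { α, γ, δ, ε }, { α, γ, δ, ζ }, { β, γ, δ, ε }, { β, γ, δ, ζ }, { γ, δ, ε, ζ }, { α, β, γ, δ, ε }, { α, β, γ, δ, ζ }, { α, γ, δ, ε, ζ }, { β, γ, δ, ε, ζ }, Ω }

Check:
Begin from { ∅, { ζ }, { α, β, ε }, { α, γ, δ }, { α, β, γ, δ }, Ω } (that is, 𝒜 plus ∅ and Ω).
Round 1 adds 7:
  { ε, ζ }  = Ω∖{ α, β, γ, δ }
  { β, ε, ζ }  = Ω∖{ α, γ, δ }
  { γ, δ, ζ }  = Ω∖{ α, β, ε }
  { α, β, ε, ζ }  = { α, β, ε } ∪ { ζ }
  { α, γ, δ, ζ }  = { α, γ, δ } ∪ { ζ }
  { α, β, γ, δ, ε }  = Ω∖{ ζ }
  { α, β, γ, δ, ζ }  = { α, β, γ, δ } ∪ { ζ }
  [13 total]
Round 2. New:
  { ε }  = Ω∖{ α, β, γ, δ, ζ }
  { β, ε }  = Ω∖{ α, γ, δ, ζ }
  { γ, δ }  = Ω∖{ α, β, ε, ζ }
  { γ, δ, ε, ζ }  = { ε, ζ } ∪ { γ, δ, ζ }
  { α, γ, δ, ε, ζ }  = { ε, ζ } ∪ { α, γ, δ }
  { β, γ, δ, ε, ζ }  = { β, ε, ζ } ∪ { γ, δ, ζ }
  [19 total]
Round 3 adds 6:
  { α }  = Ω∖{ β, γ, δ, ε, ζ }
  { β }  = Ω∖{ α, γ, δ, ε, ζ }
  { α, β }  = Ω∖{ γ, δ, ε, ζ }
  { γ, δ, ε }  = { γ, δ } ∪ { ε }
  { α, γ, δ, ε }  = { α, γ, δ } ∪ { ε }
  { β, γ, δ, ε }  = { β, ε } ∪ { γ, δ }
  [25 total]
Round 4 adds 7:
  { α, ε }  = { ε } ∪ { α }
  { α, ζ }  = Ω∖{ β, γ, δ, ε }
  { β, ζ }  = Ω∖{ α, γ, δ, ε }
  { α, β, ζ }  = Ω∖{ γ, δ, ε }
  { α, ε, ζ }  = { ε, ζ } ∪ { α }
  { β, γ, δ }  = { γ, δ } ∪ { β }
  { β, γ, δ, ζ }  = { β } ∪ { γ, δ, ζ }
  [32 total]
After Round 5 the family is unchanged; done.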